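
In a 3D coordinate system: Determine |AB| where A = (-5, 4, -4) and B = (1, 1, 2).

d = √[(x₂-x₁)² + (y₂-y₁)² + (z₂-z₁)²]
  = √[6² + (-3)² + 6²]
  = √[36 + 9 + 36]
  = √81
  ≈ 9

9


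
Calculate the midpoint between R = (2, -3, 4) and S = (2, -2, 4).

M = ((x₁+x₂)/2, (y₁+y₂)/2, (z₁+z₂)/2)
  = ((2 + 2)/2, (-3 - 2)/2, (4 + 4)/2)
  = (4/2, -5/2, 8/2)
  = (2, -2.5, 4)

(2, -2.5, 4)


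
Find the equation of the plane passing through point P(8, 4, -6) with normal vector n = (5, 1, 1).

The plane through P with normal n = (a, b, c) satisfies n·(r - P) = 0,
i.e. ax + by + cz = a·x₀ + b·y₀ + c·z₀.
d = 5·8 + 1·4 + 1·(-6)
  = 40 + 4 - 6
  = 38
Equation: 5x + y + z = 38

5x + y + z = 38


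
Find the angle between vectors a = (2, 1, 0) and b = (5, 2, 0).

a·b = 2·5 + 1·2 + 0·0 = 10 + 2 + 0 = 12
|a| = √(2² + 1² + 0²) = √5 ≈ 2.236
|b| = √(5² + 2² + 0²) = √29 ≈ 5.385
cos θ = (a·b)/(|a||b|) = 12/(2.236·5.385) ≈ 0.9965
θ = arccos(0.9965) ≈ 4.764°

4.764°


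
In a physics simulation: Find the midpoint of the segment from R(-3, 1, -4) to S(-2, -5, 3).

M = ((x₁+x₂)/2, (y₁+y₂)/2, (z₁+z₂)/2)
  = ((-3 - 2)/2, (1 - 5)/2, (-4 + 3)/2)
  = (-5/2, -4/2, -1/2)
  = (-2.5, -2, -0.5)

(-2.5, -2, -0.5)


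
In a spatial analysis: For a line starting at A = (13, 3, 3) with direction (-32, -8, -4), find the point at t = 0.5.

P(t) = A + t·d
  = (13 + (-32)·0.5, 3 + (-8)·0.5, 3 + (-4)·0.5)
  = (13 - 16, 3 - 4, 3 - 2)
  = (-3, -1, 1)

(-3, -1, 1)


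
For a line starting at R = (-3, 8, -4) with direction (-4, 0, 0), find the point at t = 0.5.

P(t) = R + t·d
  = (-3 + (-4)·0.5, 8 + 0·0.5, -4 + 0·0.5)
  = (-3 - 2, 8 + 0, -4 + 0)
  = (-5, 8, -4)

(-5, 8, -4)


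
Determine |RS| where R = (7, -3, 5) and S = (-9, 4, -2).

d = √[(x₂-x₁)² + (y₂-y₁)² + (z₂-z₁)²]
  = √[(-16)² + 7² + (-7)²]
  = √[256 + 49 + 49]
  = √354
  ≈ 18.81

18.81


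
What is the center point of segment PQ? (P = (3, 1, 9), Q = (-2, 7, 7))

M = ((x₁+x₂)/2, (y₁+y₂)/2, (z₁+z₂)/2)
  = ((3 - 2)/2, (1 + 7)/2, (9 + 7)/2)
  = (1/2, 8/2, 16/2)
  = (0.5, 4, 8)

(0.5, 4, 8)


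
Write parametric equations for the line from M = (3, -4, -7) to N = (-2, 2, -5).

Direction vector d = N - M = (-2 - 3, 2 + 4, -5 + 7) = (-5, 6, 2)
Parametric form r = M + t·d:
x = 3 - 5t, y = -4 + 6t, z = -7 + 2t

x = 3 - 5t, y = -4 + 6t, z = -7 + 2t


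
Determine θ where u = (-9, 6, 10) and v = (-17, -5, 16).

u·v = (-9)·(-17) + 6·(-5) + 10·16 = 153 - 30 + 160 = 283
|u| = √((-9)² + 6² + 10²) = √217 ≈ 14.73
|v| = √((-17)² + (-5)² + 16²) = √570 ≈ 23.87
cos θ = (u·v)/(|u||v|) = 283/(14.73·23.87) ≈ 0.8047
θ = arccos(0.8047) ≈ 36.42°

36.42°


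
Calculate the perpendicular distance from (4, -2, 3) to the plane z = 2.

distance = |a·x₀ + b·y₀ + c·z₀ - d| / √(a² + b² + c²)
  = |0·4 + 0·(-2) + 1·3 - 2| / √(0² + 0² + 1²)
  = |0 + 0 + 3 - 2| / √(0 + 0 + 1)
  = |1| / √1
  = 1 / 1
  ≈ 1

1


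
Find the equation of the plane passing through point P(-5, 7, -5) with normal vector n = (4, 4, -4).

The plane through P with normal n = (a, b, c) satisfies n·(r - P) = 0,
i.e. ax + by + cz = a·x₀ + b·y₀ + c·z₀.
d = 4·(-5) + 4·7 + (-4)·(-5)
  = -20 + 28 + 20
  = 28
Equation: 4x + 4y - 4z = 28

4x + 4y - 4z = 28


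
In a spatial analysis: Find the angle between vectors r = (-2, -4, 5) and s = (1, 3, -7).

r·s = (-2)·1 + (-4)·3 + 5·(-7) = -2 - 12 - 35 = -49
|r| = √((-2)² + (-4)² + 5²) = √45 ≈ 6.708
|s| = √(1² + 3² + (-7)²) = √59 ≈ 7.681
cos θ = (r·s)/(|r||s|) = -49/(6.708·7.681) ≈ -0.951
θ = arccos(-0.951) ≈ 162°

162°


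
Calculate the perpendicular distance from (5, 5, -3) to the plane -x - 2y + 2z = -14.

distance = |a·x₀ + b·y₀ + c·z₀ - d| / √(a² + b² + c²)
  = |(-1)·5 + (-2)·5 + 2·(-3) - (-14)| / √((-1)² + (-2)² + 2²)
  = |-5 - 10 - 6 + 14| / √(1 + 4 + 4)
  = |-7| / √9
  = 7 / 3
  ≈ 2.333

2.333


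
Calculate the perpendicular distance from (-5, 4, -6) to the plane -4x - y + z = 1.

distance = |a·x₀ + b·y₀ + c·z₀ - d| / √(a² + b² + c²)
  = |(-4)·(-5) + (-1)·4 + 1·(-6) - 1| / √((-4)² + (-1)² + 1²)
  = |20 - 4 - 6 - 1| / √(16 + 1 + 1)
  = |9| / √18
  = 9 / 4.243
  ≈ 2.121

2.121


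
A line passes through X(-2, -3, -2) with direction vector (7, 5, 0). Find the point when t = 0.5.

P(t) = X + t·d
  = (-2 + 7·0.5, -3 + 5·0.5, -2 + 0·0.5)
  = (-2 + 3.5, -3 + 2.5, -2 + 0)
  = (1.5, -0.5, -2)

(1.5, -0.5, -2)


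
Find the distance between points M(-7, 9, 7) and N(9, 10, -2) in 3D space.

d = √[(x₂-x₁)² + (y₂-y₁)² + (z₂-z₁)²]
  = √[16² + 1² + (-9)²]
  = √[256 + 1 + 81]
  = √338
  ≈ 18.38

18.38


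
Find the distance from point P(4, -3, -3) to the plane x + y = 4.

distance = |a·x₀ + b·y₀ + c·z₀ - d| / √(a² + b² + c²)
  = |1·4 + 1·(-3) + 0·(-3) - 4| / √(1² + 1² + 0²)
  = |4 - 3 + 0 - 4| / √(1 + 1 + 0)
  = |-3| / √2
  = 3 / 1.414
  ≈ 2.121

2.121


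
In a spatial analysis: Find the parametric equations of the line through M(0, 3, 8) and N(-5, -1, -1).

Direction vector d = N - M = (-5 + 0, -1 - 3, -1 - 8) = (-5, -4, -9)
Parametric form r = M + t·d:
x = 0 - 5t, y = 3 - 4t, z = 8 - 9t

x = 0 - 5t, y = 3 - 4t, z = 8 - 9t


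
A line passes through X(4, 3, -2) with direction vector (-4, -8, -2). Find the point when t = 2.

P(t) = X + t·d
  = (4 + (-4)·2, 3 + (-8)·2, -2 + (-2)·2)
  = (4 - 8, 3 - 16, -2 - 4)
  = (-4, -13, -6)

(-4, -13, -6)


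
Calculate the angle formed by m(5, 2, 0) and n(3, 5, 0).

m·n = 5·3 + 2·5 + 0·0 = 15 + 10 + 0 = 25
|m| = √(5² + 2² + 0²) = √29 ≈ 5.385
|n| = √(3² + 5² + 0²) = √34 ≈ 5.831
cos θ = (m·n)/(|m||n|) = 25/(5.385·5.831) ≈ 0.7962
θ = arccos(0.7962) ≈ 37.23°

37.23°


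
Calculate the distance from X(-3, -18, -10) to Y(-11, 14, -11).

d = √[(x₂-x₁)² + (y₂-y₁)² + (z₂-z₁)²]
  = √[(-8)² + 32² + (-1)²]
  = √[64 + 1024 + 1]
  = √1089
  ≈ 33

33


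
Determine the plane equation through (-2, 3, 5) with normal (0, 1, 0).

The plane through P with normal n = (a, b, c) satisfies n·(r - P) = 0,
i.e. ax + by + cz = a·x₀ + b·y₀ + c·z₀.
d = 0·(-2) + 1·3 + 0·5
  = 0 + 3 + 0
  = 3
Equation: y = 3

y = 3


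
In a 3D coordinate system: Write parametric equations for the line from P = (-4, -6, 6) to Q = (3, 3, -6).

Direction vector d = Q - P = (3 + 4, 3 + 6, -6 - 6) = (7, 9, -12)
Parametric form r = P + t·d:
x = -4 + 7t, y = -6 + 9t, z = 6 - 12t

x = -4 + 7t, y = -6 + 9t, z = 6 - 12t


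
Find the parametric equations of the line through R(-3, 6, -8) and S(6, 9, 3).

Direction vector d = S - R = (6 + 3, 9 - 6, 3 + 8) = (9, 3, 11)
Parametric form r = R + t·d:
x = -3 + 9t, y = 6 + 3t, z = -8 + 11t

x = -3 + 9t, y = 6 + 3t, z = -8 + 11t


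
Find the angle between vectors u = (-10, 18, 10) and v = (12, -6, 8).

u·v = (-10)·12 + 18·(-6) + 10·8 = -120 - 108 + 80 = -148
|u| = √((-10)² + 18² + 10²) = √524 ≈ 22.89
|v| = √(12² + (-6)² + 8²) = √244 ≈ 15.62
cos θ = (u·v)/(|u||v|) = -148/(22.89·15.62) ≈ -0.4139
θ = arccos(-0.4139) ≈ 114.5°

114.5°


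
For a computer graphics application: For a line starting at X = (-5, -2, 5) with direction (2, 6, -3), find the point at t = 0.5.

P(t) = X + t·d
  = (-5 + 2·0.5, -2 + 6·0.5, 5 + (-3)·0.5)
  = (-5 + 1, -2 + 3, 5 - 1.5)
  = (-4, 1, 3.5)

(-4, 1, 3.5)


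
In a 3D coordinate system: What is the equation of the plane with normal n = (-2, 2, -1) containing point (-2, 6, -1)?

The plane through P with normal n = (a, b, c) satisfies n·(r - P) = 0,
i.e. ax + by + cz = a·x₀ + b·y₀ + c·z₀.
d = (-2)·(-2) + 2·6 + (-1)·(-1)
  = 4 + 12 + 1
  = 17
Equation: -2x + 2y - z = 17

-2x + 2y - z = 17


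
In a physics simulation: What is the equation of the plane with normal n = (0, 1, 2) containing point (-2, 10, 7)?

The plane through P with normal n = (a, b, c) satisfies n·(r - P) = 0,
i.e. ax + by + cz = a·x₀ + b·y₀ + c·z₀.
d = 0·(-2) + 1·10 + 2·7
  = 0 + 10 + 14
  = 24
Equation: y + 2z = 24

y + 2z = 24


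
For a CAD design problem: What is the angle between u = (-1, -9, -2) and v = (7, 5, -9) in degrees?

u·v = (-1)·7 + (-9)·5 + (-2)·(-9) = -7 - 45 + 18 = -34
|u| = √((-1)² + (-9)² + (-2)²) = √86 ≈ 9.274
|v| = √(7² + 5² + (-9)²) = √155 ≈ 12.45
cos θ = (u·v)/(|u||v|) = -34/(9.274·12.45) ≈ -0.2945
θ = arccos(-0.2945) ≈ 107.1°

107.1°


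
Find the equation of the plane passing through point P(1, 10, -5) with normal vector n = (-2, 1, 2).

The plane through P with normal n = (a, b, c) satisfies n·(r - P) = 0,
i.e. ax + by + cz = a·x₀ + b·y₀ + c·z₀.
d = (-2)·1 + 1·10 + 2·(-5)
  = -2 + 10 - 10
  = -2
Equation: -2x + y + 2z = -2

-2x + y + 2z = -2


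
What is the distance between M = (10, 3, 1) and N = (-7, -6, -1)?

d = √[(x₂-x₁)² + (y₂-y₁)² + (z₂-z₁)²]
  = √[(-17)² + (-9)² + (-2)²]
  = √[289 + 81 + 4]
  = √374
  ≈ 19.34

19.34


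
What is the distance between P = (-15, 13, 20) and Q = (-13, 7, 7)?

d = √[(x₂-x₁)² + (y₂-y₁)² + (z₂-z₁)²]
  = √[2² + (-6)² + (-13)²]
  = √[4 + 36 + 169]
  = √209
  ≈ 14.46

14.46


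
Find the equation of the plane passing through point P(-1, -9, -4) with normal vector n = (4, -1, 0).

The plane through P with normal n = (a, b, c) satisfies n·(r - P) = 0,
i.e. ax + by + cz = a·x₀ + b·y₀ + c·z₀.
d = 4·(-1) + (-1)·(-9) + 0·(-4)
  = -4 + 9 + 0
  = 5
Equation: 4x - y = 5

4x - y = 5


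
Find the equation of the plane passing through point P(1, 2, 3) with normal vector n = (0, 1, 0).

The plane through P with normal n = (a, b, c) satisfies n·(r - P) = 0,
i.e. ax + by + cz = a·x₀ + b·y₀ + c·z₀.
d = 0·1 + 1·2 + 0·3
  = 0 + 2 + 0
  = 2
Equation: y = 2

y = 2


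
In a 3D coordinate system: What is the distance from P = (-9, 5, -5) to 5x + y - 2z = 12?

distance = |a·x₀ + b·y₀ + c·z₀ - d| / √(a² + b² + c²)
  = |5·(-9) + 1·5 + (-2)·(-5) - 12| / √(5² + 1² + (-2)²)
  = |-45 + 5 + 10 - 12| / √(25 + 1 + 4)
  = |-42| / √30
  = 42 / 5.477
  ≈ 7.668

7.668


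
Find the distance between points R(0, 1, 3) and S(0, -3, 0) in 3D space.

d = √[(x₂-x₁)² + (y₂-y₁)² + (z₂-z₁)²]
  = √[0² + (-4)² + (-3)²]
  = √[0 + 16 + 9]
  = √25
  ≈ 5

5


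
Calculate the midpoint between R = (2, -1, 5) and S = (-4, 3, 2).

M = ((x₁+x₂)/2, (y₁+y₂)/2, (z₁+z₂)/2)
  = ((2 - 4)/2, (-1 + 3)/2, (5 + 2)/2)
  = (-2/2, 2/2, 7/2)
  = (-1, 1, 3.5)

(-1, 1, 3.5)


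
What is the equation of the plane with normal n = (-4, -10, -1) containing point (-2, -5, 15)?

The plane through P with normal n = (a, b, c) satisfies n·(r - P) = 0,
i.e. ax + by + cz = a·x₀ + b·y₀ + c·z₀.
d = (-4)·(-2) + (-10)·(-5) + (-1)·15
  = 8 + 50 - 15
  = 43
Equation: -4x - 10y - z = 43

-4x - 10y - z = 43


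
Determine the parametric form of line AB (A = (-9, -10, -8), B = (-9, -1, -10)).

Direction vector d = B - A = (-9 + 9, -1 + 10, -10 + 8) = (0, 9, -2)
Parametric form r = A + t·d:
x = -9, y = -10 + 9t, z = -8 - 2t

x = -9, y = -10 + 9t, z = -8 - 2t


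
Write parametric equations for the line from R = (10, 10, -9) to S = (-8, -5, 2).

Direction vector d = S - R = (-8 - 10, -5 - 10, 2 + 9) = (-18, -15, 11)
Parametric form r = R + t·d:
x = 10 - 18t, y = 10 - 15t, z = -9 + 11t

x = 10 - 18t, y = 10 - 15t, z = -9 + 11t


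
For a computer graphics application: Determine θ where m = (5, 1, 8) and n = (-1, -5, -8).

m·n = 5·(-1) + 1·(-5) + 8·(-8) = -5 - 5 - 64 = -74
|m| = √(5² + 1² + 8²) = √90 ≈ 9.487
|n| = √((-1)² + (-5)² + (-8)²) = √90 ≈ 9.487
cos θ = (m·n)/(|m||n|) = -74/(9.487·9.487) ≈ -0.8222
θ = arccos(-0.8222) ≈ 145.3°

145.3°


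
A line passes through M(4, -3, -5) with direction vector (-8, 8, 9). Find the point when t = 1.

P(t) = M + t·d
  = (4 + (-8)·1, -3 + 8·1, -5 + 9·1)
  = (4 - 8, -3 + 8, -5 + 9)
  = (-4, 5, 4)

(-4, 5, 4)


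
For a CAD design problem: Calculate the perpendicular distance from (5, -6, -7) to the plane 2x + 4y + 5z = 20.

distance = |a·x₀ + b·y₀ + c·z₀ - d| / √(a² + b² + c²)
  = |2·5 + 4·(-6) + 5·(-7) - 20| / √(2² + 4² + 5²)
  = |10 - 24 - 35 - 20| / √(4 + 16 + 25)
  = |-69| / √45
  = 69 / 6.708
  ≈ 10.29

10.29


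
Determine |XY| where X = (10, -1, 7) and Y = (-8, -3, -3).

d = √[(x₂-x₁)² + (y₂-y₁)² + (z₂-z₁)²]
  = √[(-18)² + (-2)² + (-10)²]
  = √[324 + 4 + 100]
  = √428
  ≈ 20.69

20.69


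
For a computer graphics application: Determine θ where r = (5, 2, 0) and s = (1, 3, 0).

r·s = 5·1 + 2·3 + 0·0 = 5 + 6 + 0 = 11
|r| = √(5² + 2² + 0²) = √29 ≈ 5.385
|s| = √(1² + 3² + 0²) = √10 ≈ 3.162
cos θ = (r·s)/(|r||s|) = 11/(5.385·3.162) ≈ 0.6459
θ = arccos(0.6459) ≈ 49.76°

49.76°


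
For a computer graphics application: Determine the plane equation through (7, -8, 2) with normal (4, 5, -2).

The plane through P with normal n = (a, b, c) satisfies n·(r - P) = 0,
i.e. ax + by + cz = a·x₀ + b·y₀ + c·z₀.
d = 4·7 + 5·(-8) + (-2)·2
  = 28 - 40 - 4
  = -16
Equation: 4x + 5y - 2z = -16

4x + 5y - 2z = -16


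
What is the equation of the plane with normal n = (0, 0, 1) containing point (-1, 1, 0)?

The plane through P with normal n = (a, b, c) satisfies n·(r - P) = 0,
i.e. ax + by + cz = a·x₀ + b·y₀ + c·z₀.
d = 0·(-1) + 0·1 + 1·0
  = 0 + 0 + 0
  = 0
Equation: z = 0

z = 0


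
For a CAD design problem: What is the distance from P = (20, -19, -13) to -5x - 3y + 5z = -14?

distance = |a·x₀ + b·y₀ + c·z₀ - d| / √(a² + b² + c²)
  = |(-5)·20 + (-3)·(-19) + 5·(-13) - (-14)| / √((-5)² + (-3)² + 5²)
  = |-100 + 57 - 65 + 14| / √(25 + 9 + 25)
  = |-94| / √59
  = 94 / 7.681
  ≈ 12.24

12.24


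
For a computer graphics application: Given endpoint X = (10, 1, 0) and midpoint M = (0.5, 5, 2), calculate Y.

Y = 2M - X
  = (2·0.5 - 10, 2·5 - 1, 2·2 - 0)
  = (1 - 10, 10 - 1, 4 + 0)
  = (-9, 9, 4)

(-9, 9, 4)


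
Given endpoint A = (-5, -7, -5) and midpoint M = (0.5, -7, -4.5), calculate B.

B = 2M - A
  = (2·0.5 - (-5), 2·(-7) - (-7), 2·(-4.5) - (-5))
  = (1 + 5, -14 + 7, -9 + 5)
  = (6, -7, -4)

(6, -7, -4)


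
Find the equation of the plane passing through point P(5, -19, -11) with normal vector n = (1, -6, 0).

The plane through P with normal n = (a, b, c) satisfies n·(r - P) = 0,
i.e. ax + by + cz = a·x₀ + b·y₀ + c·z₀.
d = 1·5 + (-6)·(-19) + 0·(-11)
  = 5 + 114 + 0
  = 119
Equation: x - 6y = 119

x - 6y = 119


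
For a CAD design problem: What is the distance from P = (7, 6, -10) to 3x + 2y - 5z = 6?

distance = |a·x₀ + b·y₀ + c·z₀ - d| / √(a² + b² + c²)
  = |3·7 + 2·6 + (-5)·(-10) - 6| / √(3² + 2² + (-5)²)
  = |21 + 12 + 50 - 6| / √(9 + 4 + 25)
  = |77| / √38
  = 77 / 6.164
  ≈ 12.49

12.49


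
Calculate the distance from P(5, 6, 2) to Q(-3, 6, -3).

d = √[(x₂-x₁)² + (y₂-y₁)² + (z₂-z₁)²]
  = √[(-8)² + 0² + (-5)²]
  = √[64 + 0 + 25]
  = √89
  ≈ 9.434

9.434


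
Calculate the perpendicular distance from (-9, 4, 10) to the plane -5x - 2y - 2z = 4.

distance = |a·x₀ + b·y₀ + c·z₀ - d| / √(a² + b² + c²)
  = |(-5)·(-9) + (-2)·4 + (-2)·10 - 4| / √((-5)² + (-2)² + (-2)²)
  = |45 - 8 - 20 - 4| / √(25 + 4 + 4)
  = |13| / √33
  = 13 / 5.745
  ≈ 2.263

2.263


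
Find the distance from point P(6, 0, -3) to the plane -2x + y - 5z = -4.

distance = |a·x₀ + b·y₀ + c·z₀ - d| / √(a² + b² + c²)
  = |(-2)·6 + 1·0 + (-5)·(-3) - (-4)| / √((-2)² + 1² + (-5)²)
  = |-12 + 0 + 15 + 4| / √(4 + 1 + 25)
  = |7| / √30
  = 7 / 5.477
  ≈ 1.278

1.278


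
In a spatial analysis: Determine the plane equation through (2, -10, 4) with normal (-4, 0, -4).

The plane through P with normal n = (a, b, c) satisfies n·(r - P) = 0,
i.e. ax + by + cz = a·x₀ + b·y₀ + c·z₀.
d = (-4)·2 + 0·(-10) + (-4)·4
  = -8 + 0 - 16
  = -24
Equation: -4x - 4z = -24

-4x - 4z = -24


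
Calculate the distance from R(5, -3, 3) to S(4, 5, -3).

d = √[(x₂-x₁)² + (y₂-y₁)² + (z₂-z₁)²]
  = √[(-1)² + 8² + (-6)²]
  = √[1 + 64 + 36]
  = √101
  ≈ 10.05

10.05


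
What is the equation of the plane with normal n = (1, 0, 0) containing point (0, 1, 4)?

The plane through P with normal n = (a, b, c) satisfies n·(r - P) = 0,
i.e. ax + by + cz = a·x₀ + b·y₀ + c·z₀.
d = 1·0 + 0·1 + 0·4
  = 0 + 0 + 0
  = 0
Equation: x = 0

x = 0


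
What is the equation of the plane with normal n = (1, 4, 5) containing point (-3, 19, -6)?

The plane through P with normal n = (a, b, c) satisfies n·(r - P) = 0,
i.e. ax + by + cz = a·x₀ + b·y₀ + c·z₀.
d = 1·(-3) + 4·19 + 5·(-6)
  = -3 + 76 - 30
  = 43
Equation: x + 4y + 5z = 43

x + 4y + 5z = 43


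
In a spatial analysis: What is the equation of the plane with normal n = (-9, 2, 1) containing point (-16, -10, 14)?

The plane through P with normal n = (a, b, c) satisfies n·(r - P) = 0,
i.e. ax + by + cz = a·x₀ + b·y₀ + c·z₀.
d = (-9)·(-16) + 2·(-10) + 1·14
  = 144 - 20 + 14
  = 138
Equation: -9x + 2y + z = 138

-9x + 2y + z = 138


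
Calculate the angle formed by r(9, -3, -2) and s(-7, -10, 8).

r·s = 9·(-7) + (-3)·(-10) + (-2)·8 = -63 + 30 - 16 = -49
|r| = √(9² + (-3)² + (-2)²) = √94 ≈ 9.695
|s| = √((-7)² + (-10)² + 8²) = √213 ≈ 14.59
cos θ = (r·s)/(|r||s|) = -49/(9.695·14.59) ≈ -0.3463
θ = arccos(-0.3463) ≈ 110.3°

110.3°


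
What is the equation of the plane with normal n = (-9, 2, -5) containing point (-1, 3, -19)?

The plane through P with normal n = (a, b, c) satisfies n·(r - P) = 0,
i.e. ax + by + cz = a·x₀ + b·y₀ + c·z₀.
d = (-9)·(-1) + 2·3 + (-5)·(-19)
  = 9 + 6 + 95
  = 110
Equation: -9x + 2y - 5z = 110

-9x + 2y - 5z = 110


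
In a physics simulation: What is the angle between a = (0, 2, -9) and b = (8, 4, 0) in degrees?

a·b = 0·8 + 2·4 + (-9)·0 = 0 + 8 + 0 = 8
|a| = √(0² + 2² + (-9)²) = √85 ≈ 9.22
|b| = √(8² + 4² + 0²) = √80 ≈ 8.944
cos θ = (a·b)/(|a||b|) = 8/(9.22·8.944) ≈ 0.09701
θ = arccos(0.09701) ≈ 84.43°

84.43°


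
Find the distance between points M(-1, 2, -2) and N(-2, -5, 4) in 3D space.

d = √[(x₂-x₁)² + (y₂-y₁)² + (z₂-z₁)²]
  = √[(-1)² + (-7)² + 6²]
  = √[1 + 49 + 36]
  = √86
  ≈ 9.274

9.274


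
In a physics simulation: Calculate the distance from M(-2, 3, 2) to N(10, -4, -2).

d = √[(x₂-x₁)² + (y₂-y₁)² + (z₂-z₁)²]
  = √[12² + (-7)² + (-4)²]
  = √[144 + 49 + 16]
  = √209
  ≈ 14.46

14.46


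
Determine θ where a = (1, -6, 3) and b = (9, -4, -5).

a·b = 1·9 + (-6)·(-4) + 3·(-5) = 9 + 24 - 15 = 18
|a| = √(1² + (-6)² + 3²) = √46 ≈ 6.782
|b| = √(9² + (-4)² + (-5)²) = √122 ≈ 11.05
cos θ = (a·b)/(|a||b|) = 18/(6.782·11.05) ≈ 0.2403
θ = arccos(0.2403) ≈ 76.1°

76.1°


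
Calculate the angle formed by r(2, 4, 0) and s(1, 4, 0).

r·s = 2·1 + 4·4 + 0·0 = 2 + 16 + 0 = 18
|r| = √(2² + 4² + 0²) = √20 ≈ 4.472
|s| = √(1² + 4² + 0²) = √17 ≈ 4.123
cos θ = (r·s)/(|r||s|) = 18/(4.472·4.123) ≈ 0.9762
θ = arccos(0.9762) ≈ 12.53°

12.53°


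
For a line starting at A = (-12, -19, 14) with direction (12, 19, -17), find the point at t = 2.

P(t) = A + t·d
  = (-12 + 12·2, -19 + 19·2, 14 + (-17)·2)
  = (-12 + 24, -19 + 38, 14 - 34)
  = (12, 19, -20)

(12, 19, -20)


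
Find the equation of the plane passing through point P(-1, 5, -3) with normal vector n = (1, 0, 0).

The plane through P with normal n = (a, b, c) satisfies n·(r - P) = 0,
i.e. ax + by + cz = a·x₀ + b·y₀ + c·z₀.
d = 1·(-1) + 0·5 + 0·(-3)
  = -1 + 0 + 0
  = -1
Equation: x = -1

x = -1


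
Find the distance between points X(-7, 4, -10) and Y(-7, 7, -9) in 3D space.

d = √[(x₂-x₁)² + (y₂-y₁)² + (z₂-z₁)²]
  = √[0² + 3² + 1²]
  = √[0 + 9 + 1]
  = √10
  ≈ 3.162

3.162


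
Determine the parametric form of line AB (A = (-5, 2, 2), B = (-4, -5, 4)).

Direction vector d = B - A = (-4 + 5, -5 - 2, 4 - 2) = (1, -7, 2)
Parametric form r = A + t·d:
x = -5 + t, y = 2 - 7t, z = 2 + 2t

x = -5 + t, y = 2 - 7t, z = 2 + 2t


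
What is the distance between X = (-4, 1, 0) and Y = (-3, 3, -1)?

d = √[(x₂-x₁)² + (y₂-y₁)² + (z₂-z₁)²]
  = √[1² + 2² + (-1)²]
  = √[1 + 4 + 1]
  = √6
  ≈ 2.449

2.449


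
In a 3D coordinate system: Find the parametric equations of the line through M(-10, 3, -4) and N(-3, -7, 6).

Direction vector d = N - M = (-3 + 10, -7 - 3, 6 + 4) = (7, -10, 10)
Parametric form r = M + t·d:
x = -10 + 7t, y = 3 - 10t, z = -4 + 10t

x = -10 + 7t, y = 3 - 10t, z = -4 + 10t


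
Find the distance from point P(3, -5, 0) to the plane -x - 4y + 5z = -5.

distance = |a·x₀ + b·y₀ + c·z₀ - d| / √(a² + b² + c²)
  = |(-1)·3 + (-4)·(-5) + 5·0 - (-5)| / √((-1)² + (-4)² + 5²)
  = |-3 + 20 + 0 + 5| / √(1 + 16 + 25)
  = |22| / √42
  = 22 / 6.481
  ≈ 3.395

3.395


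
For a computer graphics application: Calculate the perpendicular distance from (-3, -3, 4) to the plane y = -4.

distance = |a·x₀ + b·y₀ + c·z₀ - d| / √(a² + b² + c²)
  = |0·(-3) + 1·(-3) + 0·4 - (-4)| / √(0² + 1² + 0²)
  = |0 - 3 + 0 + 4| / √(0 + 1 + 0)
  = |1| / √1
  = 1 / 1
  ≈ 1

1


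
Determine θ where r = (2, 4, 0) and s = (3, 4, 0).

r·s = 2·3 + 4·4 + 0·0 = 6 + 16 + 0 = 22
|r| = √(2² + 4² + 0²) = √20 ≈ 4.472
|s| = √(3² + 4² + 0²) = √25 ≈ 5
cos θ = (r·s)/(|r||s|) = 22/(4.472·5) ≈ 0.9839
θ = arccos(0.9839) ≈ 10.3°

10.3°


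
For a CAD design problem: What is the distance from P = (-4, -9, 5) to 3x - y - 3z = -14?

distance = |a·x₀ + b·y₀ + c·z₀ - d| / √(a² + b² + c²)
  = |3·(-4) + (-1)·(-9) + (-3)·5 - (-14)| / √(3² + (-1)² + (-3)²)
  = |-12 + 9 - 15 + 14| / √(9 + 1 + 9)
  = |-4| / √19
  = 4 / 4.359
  ≈ 0.9177

0.9177


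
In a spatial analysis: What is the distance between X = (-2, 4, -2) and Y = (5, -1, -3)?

d = √[(x₂-x₁)² + (y₂-y₁)² + (z₂-z₁)²]
  = √[7² + (-5)² + (-1)²]
  = √[49 + 25 + 1]
  = √75
  ≈ 8.66

8.66


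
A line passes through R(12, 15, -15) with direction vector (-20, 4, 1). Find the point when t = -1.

P(t) = R + t·d
  = (12 + (-20)·(-1), 15 + 4·(-1), -15 + 1·(-1))
  = (12 + 20, 15 - 4, -15 - 1)
  = (32, 11, -16)

(32, 11, -16)


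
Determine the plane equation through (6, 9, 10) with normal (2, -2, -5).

The plane through P with normal n = (a, b, c) satisfies n·(r - P) = 0,
i.e. ax + by + cz = a·x₀ + b·y₀ + c·z₀.
d = 2·6 + (-2)·9 + (-5)·10
  = 12 - 18 - 50
  = -56
Equation: 2x - 2y - 5z = -56

2x - 2y - 5z = -56


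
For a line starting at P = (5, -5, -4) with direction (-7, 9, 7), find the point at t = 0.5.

P(t) = P + t·d
  = (5 + (-7)·0.5, -5 + 9·0.5, -4 + 7·0.5)
  = (5 - 3.5, -5 + 4.5, -4 + 3.5)
  = (1.5, -0.5, -0.5)

(1.5, -0.5, -0.5)


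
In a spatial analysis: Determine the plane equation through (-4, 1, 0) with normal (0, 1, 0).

The plane through P with normal n = (a, b, c) satisfies n·(r - P) = 0,
i.e. ax + by + cz = a·x₀ + b·y₀ + c·z₀.
d = 0·(-4) + 1·1 + 0·0
  = 0 + 1 + 0
  = 1
Equation: y = 1

y = 1


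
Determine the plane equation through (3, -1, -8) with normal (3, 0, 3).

The plane through P with normal n = (a, b, c) satisfies n·(r - P) = 0,
i.e. ax + by + cz = a·x₀ + b·y₀ + c·z₀.
d = 3·3 + 0·(-1) + 3·(-8)
  = 9 + 0 - 24
  = -15
Equation: 3x + 3z = -15

3x + 3z = -15


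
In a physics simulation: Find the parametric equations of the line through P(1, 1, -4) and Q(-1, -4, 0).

Direction vector d = Q - P = (-1 - 1, -4 - 1, 0 + 4) = (-2, -5, 4)
Parametric form r = P + t·d:
x = 1 - 2t, y = 1 - 5t, z = -4 + 4t

x = 1 - 2t, y = 1 - 5t, z = -4 + 4t


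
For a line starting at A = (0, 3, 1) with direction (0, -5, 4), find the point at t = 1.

P(t) = A + t·d
  = (0 + 0·1, 3 + (-5)·1, 1 + 4·1)
  = (0 + 0, 3 - 5, 1 + 4)
  = (0, -2, 5)

(0, -2, 5)


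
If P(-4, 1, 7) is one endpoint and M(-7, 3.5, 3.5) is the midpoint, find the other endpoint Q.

Q = 2M - P
  = (2·(-7) - (-4), 2·3.5 - 1, 2·3.5 - 7)
  = (-14 + 4, 7 - 1, 7 - 7)
  = (-10, 6, 0)

(-10, 6, 0)


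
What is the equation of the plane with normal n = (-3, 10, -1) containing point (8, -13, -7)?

The plane through P with normal n = (a, b, c) satisfies n·(r - P) = 0,
i.e. ax + by + cz = a·x₀ + b·y₀ + c·z₀.
d = (-3)·8 + 10·(-13) + (-1)·(-7)
  = -24 - 130 + 7
  = -147
Equation: -3x + 10y - z = -147

-3x + 10y - z = -147


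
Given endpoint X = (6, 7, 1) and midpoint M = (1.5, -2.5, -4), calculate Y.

Y = 2M - X
  = (2·1.5 - 6, 2·(-2.5) - 7, 2·(-4) - 1)
  = (3 - 6, -5 - 7, -8 - 1)
  = (-3, -12, -9)

(-3, -12, -9)


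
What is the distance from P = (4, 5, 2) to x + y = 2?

distance = |a·x₀ + b·y₀ + c·z₀ - d| / √(a² + b² + c²)
  = |1·4 + 1·5 + 0·2 - 2| / √(1² + 1² + 0²)
  = |4 + 5 + 0 - 2| / √(1 + 1 + 0)
  = |7| / √2
  = 7 / 1.414
  ≈ 4.95

4.95


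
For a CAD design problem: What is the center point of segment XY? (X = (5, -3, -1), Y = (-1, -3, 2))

M = ((x₁+x₂)/2, (y₁+y₂)/2, (z₁+z₂)/2)
  = ((5 - 1)/2, (-3 - 3)/2, (-1 + 2)/2)
  = (4/2, -6/2, 1/2)
  = (2, -3, 0.5)

(2, -3, 0.5)


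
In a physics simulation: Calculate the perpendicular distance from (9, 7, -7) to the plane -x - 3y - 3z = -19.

distance = |a·x₀ + b·y₀ + c·z₀ - d| / √(a² + b² + c²)
  = |(-1)·9 + (-3)·7 + (-3)·(-7) - (-19)| / √((-1)² + (-3)² + (-3)²)
  = |-9 - 21 + 21 + 19| / √(1 + 9 + 9)
  = |10| / √19
  = 10 / 4.359
  ≈ 2.294

2.294


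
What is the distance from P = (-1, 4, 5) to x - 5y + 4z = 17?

distance = |a·x₀ + b·y₀ + c·z₀ - d| / √(a² + b² + c²)
  = |1·(-1) + (-5)·4 + 4·5 - 17| / √(1² + (-5)² + 4²)
  = |-1 - 20 + 20 - 17| / √(1 + 25 + 16)
  = |-18| / √42
  = 18 / 6.481
  ≈ 2.777

2.777


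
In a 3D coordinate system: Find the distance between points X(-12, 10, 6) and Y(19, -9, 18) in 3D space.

d = √[(x₂-x₁)² + (y₂-y₁)² + (z₂-z₁)²]
  = √[31² + (-19)² + 12²]
  = √[961 + 361 + 144]
  = √1466
  ≈ 38.29

38.29


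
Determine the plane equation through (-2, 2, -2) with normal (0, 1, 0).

The plane through P with normal n = (a, b, c) satisfies n·(r - P) = 0,
i.e. ax + by + cz = a·x₀ + b·y₀ + c·z₀.
d = 0·(-2) + 1·2 + 0·(-2)
  = 0 + 2 + 0
  = 2
Equation: y = 2

y = 2


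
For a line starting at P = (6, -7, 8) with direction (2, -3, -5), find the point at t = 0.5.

P(t) = P + t·d
  = (6 + 2·0.5, -7 + (-3)·0.5, 8 + (-5)·0.5)
  = (6 + 1, -7 - 1.5, 8 - 2.5)
  = (7, -8.5, 5.5)

(7, -8.5, 5.5)


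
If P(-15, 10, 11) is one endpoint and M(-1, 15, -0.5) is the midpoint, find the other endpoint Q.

Q = 2M - P
  = (2·(-1) - (-15), 2·15 - 10, 2·(-0.5) - 11)
  = (-2 + 15, 30 - 10, -1 - 11)
  = (13, 20, -12)

(13, 20, -12)


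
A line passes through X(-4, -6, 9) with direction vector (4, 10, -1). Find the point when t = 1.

P(t) = X + t·d
  = (-4 + 4·1, -6 + 10·1, 9 + (-1)·1)
  = (-4 + 4, -6 + 10, 9 - 1)
  = (0, 4, 8)

(0, 4, 8)


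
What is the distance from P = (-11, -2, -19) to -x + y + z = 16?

distance = |a·x₀ + b·y₀ + c·z₀ - d| / √(a² + b² + c²)
  = |(-1)·(-11) + 1·(-2) + 1·(-19) - 16| / √((-1)² + 1² + 1²)
  = |11 - 2 - 19 - 16| / √(1 + 1 + 1)
  = |-26| / √3
  = 26 / 1.732
  ≈ 15.01

15.01


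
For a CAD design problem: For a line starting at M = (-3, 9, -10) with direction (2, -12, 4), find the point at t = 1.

P(t) = M + t·d
  = (-3 + 2·1, 9 + (-12)·1, -10 + 4·1)
  = (-3 + 2, 9 - 12, -10 + 4)
  = (-1, -3, -6)

(-1, -3, -6)


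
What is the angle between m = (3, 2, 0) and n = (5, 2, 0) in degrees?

m·n = 3·5 + 2·2 + 0·0 = 15 + 4 + 0 = 19
|m| = √(3² + 2² + 0²) = √13 ≈ 3.606
|n| = √(5² + 2² + 0²) = √29 ≈ 5.385
cos θ = (m·n)/(|m||n|) = 19/(3.606·5.385) ≈ 0.9785
θ = arccos(0.9785) ≈ 11.89°

11.89°


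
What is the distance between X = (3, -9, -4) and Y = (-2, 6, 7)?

d = √[(x₂-x₁)² + (y₂-y₁)² + (z₂-z₁)²]
  = √[(-5)² + 15² + 11²]
  = √[25 + 225 + 121]
  = √371
  ≈ 19.26

19.26


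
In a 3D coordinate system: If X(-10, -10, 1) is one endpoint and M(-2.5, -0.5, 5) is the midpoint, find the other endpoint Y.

Y = 2M - X
  = (2·(-2.5) - (-10), 2·(-0.5) - (-10), 2·5 - 1)
  = (-5 + 10, -1 + 10, 10 - 1)
  = (5, 9, 9)

(5, 9, 9)


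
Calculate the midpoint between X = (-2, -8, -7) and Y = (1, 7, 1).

M = ((x₁+x₂)/2, (y₁+y₂)/2, (z₁+z₂)/2)
  = ((-2 + 1)/2, (-8 + 7)/2, (-7 + 1)/2)
  = (-1/2, -1/2, -6/2)
  = (-0.5, -0.5, -3)

(-0.5, -0.5, -3)


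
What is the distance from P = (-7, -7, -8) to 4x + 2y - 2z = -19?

distance = |a·x₀ + b·y₀ + c·z₀ - d| / √(a² + b² + c²)
  = |4·(-7) + 2·(-7) + (-2)·(-8) - (-19)| / √(4² + 2² + (-2)²)
  = |-28 - 14 + 16 + 19| / √(16 + 4 + 4)
  = |-7| / √24
  = 7 / 4.899
  ≈ 1.429

1.429


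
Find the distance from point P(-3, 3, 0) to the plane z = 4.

distance = |a·x₀ + b·y₀ + c·z₀ - d| / √(a² + b² + c²)
  = |0·(-3) + 0·3 + 1·0 - 4| / √(0² + 0² + 1²)
  = |0 + 0 + 0 - 4| / √(0 + 0 + 1)
  = |-4| / √1
  = 4 / 1
  ≈ 4

4


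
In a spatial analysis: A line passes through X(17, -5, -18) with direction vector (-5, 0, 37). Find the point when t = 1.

P(t) = X + t·d
  = (17 + (-5)·1, -5 + 0·1, -18 + 37·1)
  = (17 - 5, -5 + 0, -18 + 37)
  = (12, -5, 19)

(12, -5, 19)


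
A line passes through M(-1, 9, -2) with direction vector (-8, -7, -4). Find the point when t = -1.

P(t) = M + t·d
  = (-1 + (-8)·(-1), 9 + (-7)·(-1), -2 + (-4)·(-1))
  = (-1 + 8, 9 + 7, -2 + 4)
  = (7, 16, 2)

(7, 16, 2)


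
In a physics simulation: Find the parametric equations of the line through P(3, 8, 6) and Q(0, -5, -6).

Direction vector d = Q - P = (0 - 3, -5 - 8, -6 - 6) = (-3, -13, -12)
Parametric form r = P + t·d:
x = 3 - 3t, y = 8 - 13t, z = 6 - 12t

x = 3 - 3t, y = 8 - 13t, z = 6 - 12t


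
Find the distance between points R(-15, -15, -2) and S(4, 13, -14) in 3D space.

d = √[(x₂-x₁)² + (y₂-y₁)² + (z₂-z₁)²]
  = √[19² + 28² + (-12)²]
  = √[361 + 784 + 144]
  = √1289
  ≈ 35.9

35.9


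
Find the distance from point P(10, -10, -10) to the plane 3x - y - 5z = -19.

distance = |a·x₀ + b·y₀ + c·z₀ - d| / √(a² + b² + c²)
  = |3·10 + (-1)·(-10) + (-5)·(-10) - (-19)| / √(3² + (-1)² + (-5)²)
  = |30 + 10 + 50 + 19| / √(9 + 1 + 25)
  = |109| / √35
  = 109 / 5.916
  ≈ 18.42

18.42


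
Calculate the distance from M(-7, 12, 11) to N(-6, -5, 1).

d = √[(x₂-x₁)² + (y₂-y₁)² + (z₂-z₁)²]
  = √[1² + (-17)² + (-10)²]
  = √[1 + 289 + 100]
  = √390
  ≈ 19.75

19.75


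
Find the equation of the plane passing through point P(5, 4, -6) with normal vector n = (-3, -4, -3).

The plane through P with normal n = (a, b, c) satisfies n·(r - P) = 0,
i.e. ax + by + cz = a·x₀ + b·y₀ + c·z₀.
d = (-3)·5 + (-4)·4 + (-3)·(-6)
  = -15 - 16 + 18
  = -13
Equation: -3x - 4y - 3z = -13

-3x - 4y - 3z = -13


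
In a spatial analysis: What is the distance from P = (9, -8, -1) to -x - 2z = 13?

distance = |a·x₀ + b·y₀ + c·z₀ - d| / √(a² + b² + c²)
  = |(-1)·9 + 0·(-8) + (-2)·(-1) - 13| / √((-1)² + 0² + (-2)²)
  = |-9 + 0 + 2 - 13| / √(1 + 0 + 4)
  = |-20| / √5
  = 20 / 2.236
  ≈ 8.944

8.944


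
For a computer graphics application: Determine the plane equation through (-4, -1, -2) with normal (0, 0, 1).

The plane through P with normal n = (a, b, c) satisfies n·(r - P) = 0,
i.e. ax + by + cz = a·x₀ + b·y₀ + c·z₀.
d = 0·(-4) + 0·(-1) + 1·(-2)
  = 0 + 0 - 2
  = -2
Equation: z = -2

z = -2


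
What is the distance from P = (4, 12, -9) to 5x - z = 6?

distance = |a·x₀ + b·y₀ + c·z₀ - d| / √(a² + b² + c²)
  = |5·4 + 0·12 + (-1)·(-9) - 6| / √(5² + 0² + (-1)²)
  = |20 + 0 + 9 - 6| / √(25 + 0 + 1)
  = |23| / √26
  = 23 / 5.099
  ≈ 4.511

4.511


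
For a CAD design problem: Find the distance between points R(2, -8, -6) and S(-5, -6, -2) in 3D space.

d = √[(x₂-x₁)² + (y₂-y₁)² + (z₂-z₁)²]
  = √[(-7)² + 2² + 4²]
  = √[49 + 4 + 16]
  = √69
  ≈ 8.307

8.307


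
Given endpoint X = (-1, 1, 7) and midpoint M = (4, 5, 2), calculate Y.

Y = 2M - X
  = (2·4 - (-1), 2·5 - 1, 2·2 - 7)
  = (8 + 1, 10 - 1, 4 - 7)
  = (9, 9, -3)

(9, 9, -3)


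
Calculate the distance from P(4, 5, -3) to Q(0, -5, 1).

d = √[(x₂-x₁)² + (y₂-y₁)² + (z₂-z₁)²]
  = √[(-4)² + (-10)² + 4²]
  = √[16 + 100 + 16]
  = √132
  ≈ 11.49

11.49


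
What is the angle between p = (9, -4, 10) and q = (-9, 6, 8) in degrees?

p·q = 9·(-9) + (-4)·6 + 10·8 = -81 - 24 + 80 = -25
|p| = √(9² + (-4)² + 10²) = √197 ≈ 14.04
|q| = √((-9)² + 6² + 8²) = √181 ≈ 13.45
cos θ = (p·q)/(|p||q|) = -25/(14.04·13.45) ≈ -0.1324
θ = arccos(-0.1324) ≈ 97.61°

97.61°


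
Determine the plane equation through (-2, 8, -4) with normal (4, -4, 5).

The plane through P with normal n = (a, b, c) satisfies n·(r - P) = 0,
i.e. ax + by + cz = a·x₀ + b·y₀ + c·z₀.
d = 4·(-2) + (-4)·8 + 5·(-4)
  = -8 - 32 - 20
  = -60
Equation: 4x - 4y + 5z = -60

4x - 4y + 5z = -60


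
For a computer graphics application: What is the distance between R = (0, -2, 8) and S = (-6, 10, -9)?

d = √[(x₂-x₁)² + (y₂-y₁)² + (z₂-z₁)²]
  = √[(-6)² + 12² + (-17)²]
  = √[36 + 144 + 289]
  = √469
  ≈ 21.66

21.66


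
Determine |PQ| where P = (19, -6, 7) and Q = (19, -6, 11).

d = √[(x₂-x₁)² + (y₂-y₁)² + (z₂-z₁)²]
  = √[0² + 0² + 4²]
  = √[0 + 0 + 16]
  = √16
  ≈ 4

4


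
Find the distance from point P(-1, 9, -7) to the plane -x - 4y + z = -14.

distance = |a·x₀ + b·y₀ + c·z₀ - d| / √(a² + b² + c²)
  = |(-1)·(-1) + (-4)·9 + 1·(-7) - (-14)| / √((-1)² + (-4)² + 1²)
  = |1 - 36 - 7 + 14| / √(1 + 16 + 1)
  = |-28| / √18
  = 28 / 4.243
  ≈ 6.6

6.6


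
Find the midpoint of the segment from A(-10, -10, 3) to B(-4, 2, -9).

M = ((x₁+x₂)/2, (y₁+y₂)/2, (z₁+z₂)/2)
  = ((-10 - 4)/2, (-10 + 2)/2, (3 - 9)/2)
  = (-14/2, -8/2, -6/2)
  = (-7, -4, -3)

(-7, -4, -3)


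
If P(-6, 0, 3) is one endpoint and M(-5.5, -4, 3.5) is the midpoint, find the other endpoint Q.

Q = 2M - P
  = (2·(-5.5) - (-6), 2·(-4) - 0, 2·3.5 - 3)
  = (-11 + 6, -8 + 0, 7 - 3)
  = (-5, -8, 4)

(-5, -8, 4)


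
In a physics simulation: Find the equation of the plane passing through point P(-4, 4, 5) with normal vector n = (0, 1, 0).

The plane through P with normal n = (a, b, c) satisfies n·(r - P) = 0,
i.e. ax + by + cz = a·x₀ + b·y₀ + c·z₀.
d = 0·(-4) + 1·4 + 0·5
  = 0 + 4 + 0
  = 4
Equation: y = 4

y = 4


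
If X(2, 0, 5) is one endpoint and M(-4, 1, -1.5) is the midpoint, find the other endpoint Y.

Y = 2M - X
  = (2·(-4) - 2, 2·1 - 0, 2·(-1.5) - 5)
  = (-8 - 2, 2 + 0, -3 - 5)
  = (-10, 2, -8)

(-10, 2, -8)


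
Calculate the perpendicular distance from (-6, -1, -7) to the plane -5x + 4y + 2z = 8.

distance = |a·x₀ + b·y₀ + c·z₀ - d| / √(a² + b² + c²)
  = |(-5)·(-6) + 4·(-1) + 2·(-7) - 8| / √((-5)² + 4² + 2²)
  = |30 - 4 - 14 - 8| / √(25 + 16 + 4)
  = |4| / √45
  = 4 / 6.708
  ≈ 0.5963

0.5963


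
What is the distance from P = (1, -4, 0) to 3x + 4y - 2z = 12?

distance = |a·x₀ + b·y₀ + c·z₀ - d| / √(a² + b² + c²)
  = |3·1 + 4·(-4) + (-2)·0 - 12| / √(3² + 4² + (-2)²)
  = |3 - 16 + 0 - 12| / √(9 + 16 + 4)
  = |-25| / √29
  = 25 / 5.385
  ≈ 4.642

4.642


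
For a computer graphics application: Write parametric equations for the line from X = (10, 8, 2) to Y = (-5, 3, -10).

Direction vector d = Y - X = (-5 - 10, 3 - 8, -10 - 2) = (-15, -5, -12)
Parametric form r = X + t·d:
x = 10 - 15t, y = 8 - 5t, z = 2 - 12t

x = 10 - 15t, y = 8 - 5t, z = 2 - 12t


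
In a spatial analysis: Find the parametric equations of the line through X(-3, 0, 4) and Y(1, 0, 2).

Direction vector d = Y - X = (1 + 3, 0 + 0, 2 - 4) = (4, 0, -2)
Parametric form r = X + t·d:
x = -3 + 4t, y = 0, z = 4 - 2t

x = -3 + 4t, y = 0, z = 4 - 2t


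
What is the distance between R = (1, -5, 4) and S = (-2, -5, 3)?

d = √[(x₂-x₁)² + (y₂-y₁)² + (z₂-z₁)²]
  = √[(-3)² + 0² + (-1)²]
  = √[9 + 0 + 1]
  = √10
  ≈ 3.162

3.162


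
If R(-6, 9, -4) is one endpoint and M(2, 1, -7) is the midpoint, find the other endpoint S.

S = 2M - R
  = (2·2 - (-6), 2·1 - 9, 2·(-7) - (-4))
  = (4 + 6, 2 - 9, -14 + 4)
  = (10, -7, -10)

(10, -7, -10)


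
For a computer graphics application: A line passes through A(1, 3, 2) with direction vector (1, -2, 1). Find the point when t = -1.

P(t) = A + t·d
  = (1 + 1·(-1), 3 + (-2)·(-1), 2 + 1·(-1))
  = (1 - 1, 3 + 2, 2 - 1)
  = (0, 5, 1)

(0, 5, 1)


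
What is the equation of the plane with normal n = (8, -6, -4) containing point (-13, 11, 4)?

The plane through P with normal n = (a, b, c) satisfies n·(r - P) = 0,
i.e. ax + by + cz = a·x₀ + b·y₀ + c·z₀.
d = 8·(-13) + (-6)·11 + (-4)·4
  = -104 - 66 - 16
  = -186
Equation: 8x - 6y - 4z = -186

8x - 6y - 4z = -186


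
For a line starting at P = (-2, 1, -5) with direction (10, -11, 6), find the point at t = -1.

P(t) = P + t·d
  = (-2 + 10·(-1), 1 + (-11)·(-1), -5 + 6·(-1))
  = (-2 - 10, 1 + 11, -5 - 6)
  = (-12, 12, -11)

(-12, 12, -11)


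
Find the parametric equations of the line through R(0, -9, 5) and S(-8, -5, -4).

Direction vector d = S - R = (-8 + 0, -5 + 9, -4 - 5) = (-8, 4, -9)
Parametric form r = R + t·d:
x = 0 - 8t, y = -9 + 4t, z = 5 - 9t

x = 0 - 8t, y = -9 + 4t, z = 5 - 9t


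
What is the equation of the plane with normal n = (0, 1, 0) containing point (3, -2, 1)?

The plane through P with normal n = (a, b, c) satisfies n·(r - P) = 0,
i.e. ax + by + cz = a·x₀ + b·y₀ + c·z₀.
d = 0·3 + 1·(-2) + 0·1
  = 0 - 2 + 0
  = -2
Equation: y = -2

y = -2


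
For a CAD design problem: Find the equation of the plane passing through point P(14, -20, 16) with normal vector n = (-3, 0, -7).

The plane through P with normal n = (a, b, c) satisfies n·(r - P) = 0,
i.e. ax + by + cz = a·x₀ + b·y₀ + c·z₀.
d = (-3)·14 + 0·(-20) + (-7)·16
  = -42 + 0 - 112
  = -154
Equation: -3x - 7z = -154

-3x - 7z = -154


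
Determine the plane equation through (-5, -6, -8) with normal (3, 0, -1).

The plane through P with normal n = (a, b, c) satisfies n·(r - P) = 0,
i.e. ax + by + cz = a·x₀ + b·y₀ + c·z₀.
d = 3·(-5) + 0·(-6) + (-1)·(-8)
  = -15 + 0 + 8
  = -7
Equation: 3x - z = -7

3x - z = -7


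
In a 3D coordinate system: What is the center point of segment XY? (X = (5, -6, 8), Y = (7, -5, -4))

M = ((x₁+x₂)/2, (y₁+y₂)/2, (z₁+z₂)/2)
  = ((5 + 7)/2, (-6 - 5)/2, (8 - 4)/2)
  = (12/2, -11/2, 4/2)
  = (6, -5.5, 2)

(6, -5.5, 2)


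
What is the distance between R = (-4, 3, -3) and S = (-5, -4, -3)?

d = √[(x₂-x₁)² + (y₂-y₁)² + (z₂-z₁)²]
  = √[(-1)² + (-7)² + 0²]
  = √[1 + 49 + 0]
  = √50
  ≈ 7.071

7.071
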